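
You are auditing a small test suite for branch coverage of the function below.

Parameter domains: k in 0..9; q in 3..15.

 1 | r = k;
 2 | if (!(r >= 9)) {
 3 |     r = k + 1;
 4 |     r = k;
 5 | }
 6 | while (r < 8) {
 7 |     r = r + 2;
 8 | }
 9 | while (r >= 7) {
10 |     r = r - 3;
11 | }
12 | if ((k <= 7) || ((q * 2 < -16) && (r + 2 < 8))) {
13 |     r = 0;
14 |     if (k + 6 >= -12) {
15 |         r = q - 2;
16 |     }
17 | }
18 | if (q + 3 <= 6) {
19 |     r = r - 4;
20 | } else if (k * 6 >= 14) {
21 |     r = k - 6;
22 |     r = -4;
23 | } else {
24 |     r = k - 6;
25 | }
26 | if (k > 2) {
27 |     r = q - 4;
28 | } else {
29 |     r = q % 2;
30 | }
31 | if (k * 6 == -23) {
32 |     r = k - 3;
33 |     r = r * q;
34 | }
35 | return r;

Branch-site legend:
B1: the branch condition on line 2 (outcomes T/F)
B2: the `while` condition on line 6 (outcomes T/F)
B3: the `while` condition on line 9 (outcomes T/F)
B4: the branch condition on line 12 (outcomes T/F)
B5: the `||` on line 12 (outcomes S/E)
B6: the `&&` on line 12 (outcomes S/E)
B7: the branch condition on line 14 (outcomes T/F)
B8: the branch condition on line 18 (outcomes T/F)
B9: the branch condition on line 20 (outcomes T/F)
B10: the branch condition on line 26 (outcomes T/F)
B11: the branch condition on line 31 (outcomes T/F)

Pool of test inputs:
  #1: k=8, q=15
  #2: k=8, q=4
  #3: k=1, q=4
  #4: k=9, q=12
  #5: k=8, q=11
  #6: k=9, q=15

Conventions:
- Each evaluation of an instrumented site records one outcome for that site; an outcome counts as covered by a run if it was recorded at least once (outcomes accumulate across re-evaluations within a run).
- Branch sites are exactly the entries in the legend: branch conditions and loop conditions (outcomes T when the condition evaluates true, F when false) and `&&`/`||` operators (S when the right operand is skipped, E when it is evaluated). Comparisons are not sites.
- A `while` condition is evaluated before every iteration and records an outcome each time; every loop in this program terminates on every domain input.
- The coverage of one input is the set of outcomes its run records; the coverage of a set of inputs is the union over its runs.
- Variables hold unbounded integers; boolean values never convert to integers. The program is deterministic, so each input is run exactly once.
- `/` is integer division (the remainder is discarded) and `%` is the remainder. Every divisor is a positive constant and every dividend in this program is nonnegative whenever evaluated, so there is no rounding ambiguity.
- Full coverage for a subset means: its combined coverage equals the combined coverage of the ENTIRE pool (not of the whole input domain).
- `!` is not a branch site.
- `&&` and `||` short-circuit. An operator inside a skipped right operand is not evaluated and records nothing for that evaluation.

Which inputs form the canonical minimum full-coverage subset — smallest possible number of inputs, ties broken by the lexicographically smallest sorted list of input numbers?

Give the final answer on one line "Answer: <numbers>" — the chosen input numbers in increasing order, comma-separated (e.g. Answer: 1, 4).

test 1 (k=8, q=15) hits B1=T, B2=F, B3=T, B3=F, B4=F, B5=E, B6=S, B8=F, B9=T, B10=T, B11=F
test 2 (k=8, q=4) hits B1=T, B2=F, B3=T, B3=F, B4=F, B5=E, B6=S, B8=F, B9=T, B10=T, B11=F
test 3 (k=1, q=4) hits B1=T, B2=T, B2=F, B3=T, B3=F, B4=T, B5=S, B7=T, B8=F, B9=F, B10=F, B11=F
test 4 (k=9, q=12) hits B1=F, B2=F, B3=T, B3=F, B4=F, B5=E, B6=S, B8=F, B9=T, B10=T, B11=F
test 5 (k=8, q=11) hits B1=T, B2=F, B3=T, B3=F, B4=F, B5=E, B6=S, B8=F, B9=T, B10=T, B11=F
test 6 (k=9, q=15) hits B1=F, B2=F, B3=T, B3=F, B4=F, B5=E, B6=S, B8=F, B9=T, B10=T, B11=F
the full pool covers 18 outcomes: B1=T, B1=F, B2=T, B2=F, B3=T, B3=F, B4=T, B4=F, B5=S, B5=E, B6=S, B7=T, B8=F, B9=T, B9=F, B10=T, B10=F, B11=F
no size-1 subset reaches all 18 outcomes (best union: 12/18)
inputs {3, 4} (size 2) cover everything; no size-2 subset with a lexicographically smaller index list covers all 18

Answer: 3, 4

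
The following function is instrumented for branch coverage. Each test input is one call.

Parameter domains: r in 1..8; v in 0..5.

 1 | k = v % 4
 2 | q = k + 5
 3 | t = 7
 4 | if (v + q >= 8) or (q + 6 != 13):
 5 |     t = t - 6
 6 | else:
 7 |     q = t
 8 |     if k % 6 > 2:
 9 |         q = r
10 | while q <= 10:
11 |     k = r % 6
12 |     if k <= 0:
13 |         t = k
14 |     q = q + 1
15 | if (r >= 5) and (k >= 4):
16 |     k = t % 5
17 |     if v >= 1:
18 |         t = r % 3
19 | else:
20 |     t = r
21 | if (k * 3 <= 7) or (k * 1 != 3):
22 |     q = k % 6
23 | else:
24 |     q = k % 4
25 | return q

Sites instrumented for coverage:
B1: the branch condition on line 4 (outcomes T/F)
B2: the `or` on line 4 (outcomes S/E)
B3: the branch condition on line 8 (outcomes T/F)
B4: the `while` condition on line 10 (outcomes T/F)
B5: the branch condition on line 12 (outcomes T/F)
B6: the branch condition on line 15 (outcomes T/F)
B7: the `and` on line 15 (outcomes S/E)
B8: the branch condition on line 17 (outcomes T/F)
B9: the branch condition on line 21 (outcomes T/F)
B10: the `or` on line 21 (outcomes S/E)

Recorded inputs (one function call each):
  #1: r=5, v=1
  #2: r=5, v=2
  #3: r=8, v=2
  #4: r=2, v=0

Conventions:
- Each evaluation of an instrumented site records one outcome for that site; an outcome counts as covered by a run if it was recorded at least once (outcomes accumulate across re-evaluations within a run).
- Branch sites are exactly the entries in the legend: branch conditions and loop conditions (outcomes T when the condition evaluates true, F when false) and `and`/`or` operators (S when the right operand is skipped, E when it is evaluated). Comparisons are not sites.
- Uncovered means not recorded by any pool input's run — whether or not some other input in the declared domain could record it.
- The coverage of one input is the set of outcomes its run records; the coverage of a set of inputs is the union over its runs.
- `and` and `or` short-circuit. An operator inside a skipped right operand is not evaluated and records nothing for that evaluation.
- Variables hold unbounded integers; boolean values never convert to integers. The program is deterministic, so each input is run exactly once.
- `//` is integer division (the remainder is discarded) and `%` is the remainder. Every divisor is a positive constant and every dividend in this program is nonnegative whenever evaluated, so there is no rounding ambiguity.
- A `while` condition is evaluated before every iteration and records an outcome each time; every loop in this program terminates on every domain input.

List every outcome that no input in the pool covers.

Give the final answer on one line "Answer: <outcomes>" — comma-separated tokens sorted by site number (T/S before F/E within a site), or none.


test 1 (r=5, v=1) fires B2->E, B1->T, B4->T, B5->F, B4->T, B5->F, B4->T, B5->F, B4->T, B5->F, B4->T, B5->F, B4->F, B7->E, ...; hits B1=T, B2=E, B4=T, B4=F, B5=F, B6=T, B7=E, B8=T, B9=T, B10=S
test 2 (r=5, v=2) fires B2->S, B1->T, B4->T, B5->F, B4->T, B5->F, B4->T, B5->F, B4->T, B5->F, B4->F, B7->E, B6->T, B8->T, ...; hits B1=T, B2=S, B4=T, B4=F, B5=F, B6=T, B7=E, B8=T, B9=T, B10=S
test 3 (r=8, v=2) fires B2->S, B1->T, B4->T, B5->F, B4->T, B5->F, B4->T, B5->F, B4->T, B5->F, B4->F, B7->E, B6->F, B10->S, ...; hits B1=T, B2=S, B4=T, B4=F, B5=F, B6=F, B7=E, B9=T, B10=S
test 4 (r=2, v=0) fires B2->E, B1->T, B4->T, B5->F, B4->T, B5->F, B4->T, B5->F, B4->T, B5->F, B4->T, B5->F, B4->T, B5->F, ...; hits B1=T, B2=E, B4=T, B4=F, B5=F, B6=F, B7=S, B9=T, B10=S
union over the pool: B1=T, B2=S, B2=E, B4=T, B4=F, B5=F, B6=T, B6=F, B7=S, B7=E, B8=T, B9=T, B10=S
uncovered (7 of 20): B1=F, B3=T, B3=F, B5=T, B8=F, B9=F, B10=E
Answer: B1=F, B3=T, B3=F, B5=T, B8=F, B9=F, B10=E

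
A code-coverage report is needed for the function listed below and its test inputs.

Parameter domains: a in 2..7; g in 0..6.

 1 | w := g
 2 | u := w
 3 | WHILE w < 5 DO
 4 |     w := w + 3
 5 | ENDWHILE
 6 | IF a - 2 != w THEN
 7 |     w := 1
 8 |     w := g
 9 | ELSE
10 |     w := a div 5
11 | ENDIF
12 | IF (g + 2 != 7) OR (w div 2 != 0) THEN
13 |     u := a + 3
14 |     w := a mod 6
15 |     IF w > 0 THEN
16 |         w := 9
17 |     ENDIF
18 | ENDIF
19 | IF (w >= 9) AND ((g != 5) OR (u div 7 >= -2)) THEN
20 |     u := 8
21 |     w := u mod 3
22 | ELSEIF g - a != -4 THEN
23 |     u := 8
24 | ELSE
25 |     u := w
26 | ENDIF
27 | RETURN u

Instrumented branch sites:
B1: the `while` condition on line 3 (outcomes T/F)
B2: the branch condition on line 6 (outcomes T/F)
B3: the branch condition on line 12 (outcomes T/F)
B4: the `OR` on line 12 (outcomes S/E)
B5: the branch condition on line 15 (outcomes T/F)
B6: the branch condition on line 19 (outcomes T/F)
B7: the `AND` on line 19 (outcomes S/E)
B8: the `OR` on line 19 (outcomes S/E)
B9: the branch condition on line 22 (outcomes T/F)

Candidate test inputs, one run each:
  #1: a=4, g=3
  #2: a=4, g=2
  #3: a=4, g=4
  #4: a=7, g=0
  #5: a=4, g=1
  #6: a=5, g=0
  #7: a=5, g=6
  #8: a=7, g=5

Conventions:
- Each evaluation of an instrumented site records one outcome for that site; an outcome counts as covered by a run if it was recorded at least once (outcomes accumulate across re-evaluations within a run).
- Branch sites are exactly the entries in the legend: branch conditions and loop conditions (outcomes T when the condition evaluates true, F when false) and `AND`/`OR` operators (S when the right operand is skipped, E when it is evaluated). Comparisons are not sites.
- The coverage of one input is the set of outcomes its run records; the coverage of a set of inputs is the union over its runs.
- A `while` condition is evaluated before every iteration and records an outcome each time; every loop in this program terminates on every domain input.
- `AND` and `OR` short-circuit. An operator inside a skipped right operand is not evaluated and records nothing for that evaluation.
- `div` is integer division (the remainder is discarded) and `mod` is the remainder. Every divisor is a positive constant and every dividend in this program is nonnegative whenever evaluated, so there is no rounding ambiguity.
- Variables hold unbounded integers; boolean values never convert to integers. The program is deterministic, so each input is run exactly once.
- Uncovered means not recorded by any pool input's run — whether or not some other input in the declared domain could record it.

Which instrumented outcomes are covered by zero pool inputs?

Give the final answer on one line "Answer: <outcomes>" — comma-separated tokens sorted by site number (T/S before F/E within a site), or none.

input #1 (a=4, g=3): events B1->T, B1->F, B2->T, B4->S, B3->T, B5->T, B7->E, B8->S, B6->T; covers B1=T, B1=F, B2=T, B3=T, B4=S, B5=T, B6=T, B7=E, B8=S
input #2 (a=4, g=2): events B1->T, B1->F, B2->T, B4->S, B3->T, B5->T, B7->E, B8->S, B6->T; covers B1=T, B1=F, B2=T, B3=T, B4=S, B5=T, B6=T, B7=E, B8=S
input #3 (a=4, g=4): events B1->T, B1->F, B2->T, B4->S, B3->T, B5->T, B7->E, B8->S, B6->T; covers B1=T, B1=F, B2=T, B3=T, B4=S, B5=T, B6=T, B7=E, B8=S
input #4 (a=7, g=0): events B1->T, B1->T, B1->F, B2->T, B4->S, B3->T, B5->T, B7->E, B8->S, B6->T; covers B1=T, B1=F, B2=T, B3=T, B4=S, B5=T, B6=T, B7=E, B8=S
input #5 (a=4, g=1): events B1->T, B1->T, B1->F, B2->T, B4->S, B3->T, B5->T, B7->E, B8->S, B6->T; covers B1=T, B1=F, B2=T, B3=T, B4=S, B5=T, B6=T, B7=E, B8=S
input #6 (a=5, g=0): events B1->T, B1->T, B1->F, B2->T, B4->S, B3->T, B5->T, B7->E, B8->S, B6->T; covers B1=T, B1=F, B2=T, B3=T, B4=S, B5=T, B6=T, B7=E, B8=S
input #7 (a=5, g=6): events B1->F, B2->T, B4->S, B3->T, B5->T, B7->E, B8->S, B6->T; covers B1=F, B2=T, B3=T, B4=S, B5=T, B6=T, B7=E, B8=S
input #8 (a=7, g=5): events B1->F, B2->F, B4->E, B3->F, B7->S, B6->F, B9->T; covers B1=F, B2=F, B3=F, B4=E, B6=F, B7=S, B9=T
union over the pool: B1=T, B1=F, B2=T, B2=F, B3=T, B3=F, B4=S, B4=E, B5=T, B6=T, B6=F, B7=S, B7=E, B8=S, B9=T
uncovered (3 of 18): B5=F, B8=E, B9=F

Answer: B5=F, B8=E, B9=F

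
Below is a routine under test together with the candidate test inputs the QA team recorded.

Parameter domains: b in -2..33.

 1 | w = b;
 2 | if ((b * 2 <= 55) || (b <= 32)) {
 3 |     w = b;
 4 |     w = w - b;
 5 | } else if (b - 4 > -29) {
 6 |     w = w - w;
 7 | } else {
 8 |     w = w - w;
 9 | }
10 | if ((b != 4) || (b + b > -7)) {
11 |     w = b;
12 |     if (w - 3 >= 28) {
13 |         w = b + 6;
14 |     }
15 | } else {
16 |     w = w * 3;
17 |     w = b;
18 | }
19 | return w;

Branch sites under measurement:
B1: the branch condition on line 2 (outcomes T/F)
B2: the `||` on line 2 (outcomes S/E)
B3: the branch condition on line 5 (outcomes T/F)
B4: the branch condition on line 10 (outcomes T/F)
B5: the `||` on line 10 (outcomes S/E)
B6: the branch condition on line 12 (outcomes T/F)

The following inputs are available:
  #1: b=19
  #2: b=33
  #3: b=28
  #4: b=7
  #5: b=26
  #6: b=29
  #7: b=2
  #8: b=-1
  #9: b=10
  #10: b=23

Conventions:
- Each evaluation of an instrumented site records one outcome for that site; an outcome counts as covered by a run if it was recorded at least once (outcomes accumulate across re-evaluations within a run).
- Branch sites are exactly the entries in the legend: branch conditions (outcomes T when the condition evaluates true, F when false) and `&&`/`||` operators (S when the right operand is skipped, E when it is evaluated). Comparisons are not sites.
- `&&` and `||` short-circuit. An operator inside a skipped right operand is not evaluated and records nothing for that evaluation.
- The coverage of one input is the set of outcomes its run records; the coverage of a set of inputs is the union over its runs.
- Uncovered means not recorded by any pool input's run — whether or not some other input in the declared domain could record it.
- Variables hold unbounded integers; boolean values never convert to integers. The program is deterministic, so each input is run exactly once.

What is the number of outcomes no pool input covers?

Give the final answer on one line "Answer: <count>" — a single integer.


test 1 (b=19) hits B1=T, B2=S, B4=T, B5=S, B6=F
test 2 (b=33) hits B1=F, B2=E, B3=T, B4=T, B5=S, B6=T
test 3 (b=28) hits B1=T, B2=E, B4=T, B5=S, B6=F
test 4 (b=7) hits B1=T, B2=S, B4=T, B5=S, B6=F
test 5 (b=26) hits B1=T, B2=S, B4=T, B5=S, B6=F
test 6 (b=29) hits B1=T, B2=E, B4=T, B5=S, B6=F
test 7 (b=2) hits B1=T, B2=S, B4=T, B5=S, B6=F
test 8 (b=-1) hits B1=T, B2=S, B4=T, B5=S, B6=F
test 9 (b=10) hits B1=T, B2=S, B4=T, B5=S, B6=F
test 10 (b=23) hits B1=T, B2=S, B4=T, B5=S, B6=F
union over the pool: B1=T, B1=F, B2=S, B2=E, B3=T, B4=T, B5=S, B6=T, B6=F
uncovered (3 of 12): B3=F, B4=F, B5=E
Answer: 3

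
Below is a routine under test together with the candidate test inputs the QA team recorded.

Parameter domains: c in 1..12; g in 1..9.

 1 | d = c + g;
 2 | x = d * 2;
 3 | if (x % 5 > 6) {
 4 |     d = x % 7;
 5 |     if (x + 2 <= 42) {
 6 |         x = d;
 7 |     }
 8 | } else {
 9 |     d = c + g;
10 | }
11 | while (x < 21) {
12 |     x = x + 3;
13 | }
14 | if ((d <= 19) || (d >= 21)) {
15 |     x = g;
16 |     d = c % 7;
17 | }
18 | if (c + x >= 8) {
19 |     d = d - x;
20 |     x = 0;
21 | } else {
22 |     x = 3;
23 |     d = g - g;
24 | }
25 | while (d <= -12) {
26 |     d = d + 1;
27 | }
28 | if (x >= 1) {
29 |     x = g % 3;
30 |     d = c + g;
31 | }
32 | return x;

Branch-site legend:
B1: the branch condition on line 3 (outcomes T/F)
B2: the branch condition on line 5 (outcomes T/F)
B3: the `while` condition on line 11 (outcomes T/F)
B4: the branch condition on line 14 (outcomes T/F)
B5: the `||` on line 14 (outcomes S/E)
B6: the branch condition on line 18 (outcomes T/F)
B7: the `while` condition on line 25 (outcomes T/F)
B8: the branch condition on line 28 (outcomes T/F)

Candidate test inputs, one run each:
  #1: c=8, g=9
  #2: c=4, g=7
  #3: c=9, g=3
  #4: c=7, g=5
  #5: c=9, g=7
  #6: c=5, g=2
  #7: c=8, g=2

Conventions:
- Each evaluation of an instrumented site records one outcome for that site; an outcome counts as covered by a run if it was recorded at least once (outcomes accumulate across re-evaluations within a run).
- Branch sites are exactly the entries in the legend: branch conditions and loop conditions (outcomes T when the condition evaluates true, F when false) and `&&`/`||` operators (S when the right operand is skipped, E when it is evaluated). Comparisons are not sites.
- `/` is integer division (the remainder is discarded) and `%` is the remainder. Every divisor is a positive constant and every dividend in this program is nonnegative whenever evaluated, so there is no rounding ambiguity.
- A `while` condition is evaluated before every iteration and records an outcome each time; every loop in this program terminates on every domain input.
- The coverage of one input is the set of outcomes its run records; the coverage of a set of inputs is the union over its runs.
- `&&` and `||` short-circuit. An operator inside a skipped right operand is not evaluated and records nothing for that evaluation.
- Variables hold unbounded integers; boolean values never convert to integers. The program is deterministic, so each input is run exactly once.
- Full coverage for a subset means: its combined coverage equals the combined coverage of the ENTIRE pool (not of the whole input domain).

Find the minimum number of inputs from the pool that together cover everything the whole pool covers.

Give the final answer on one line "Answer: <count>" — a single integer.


test 1 (c=8, g=9) fires B1->F, B3->F, B5->S, B4->T, B6->T, B7->F, B8->F; hits B1=F, B3=F, B4=T, B5=S, B6=T, B7=F, B8=F
test 2 (c=4, g=7) fires B1->F, B3->F, B5->S, B4->T, B6->T, B7->F, B8->F; hits B1=F, B3=F, B4=T, B5=S, B6=T, B7=F, B8=F
test 3 (c=9, g=3) fires B1->F, B3->F, B5->S, B4->T, B6->T, B7->F, B8->F; hits B1=F, B3=F, B4=T, B5=S, B6=T, B7=F, B8=F
test 4 (c=7, g=5) fires B1->F, B3->F, B5->S, B4->T, B6->T, B7->F, B8->F; hits B1=F, B3=F, B4=T, B5=S, B6=T, B7=F, B8=F
test 5 (c=9, g=7) fires B1->F, B3->F, B5->S, B4->T, B6->T, B7->F, B8->F; hits B1=F, B3=F, B4=T, B5=S, B6=T, B7=F, B8=F
test 6 (c=5, g=2) fires B1->F, B3->T, B3->T, B3->T, B3->F, B5->S, B4->T, B6->F, B7->F, B8->T; hits B1=F, B3=T, B3=F, B4=T, B5=S, B6=F, B7=F, B8=T
test 7 (c=8, g=2) fires B1->F, B3->T, B3->F, B5->S, B4->T, B6->T, B7->F, B8->F; hits B1=F, B3=T, B3=F, B4=T, B5=S, B6=T, B7=F, B8=F
together the pool reaches 10 outcomes: B1=F, B3=T, B3=F, B4=T, B5=S, B6=T, B6=F, B7=F, B8=T, B8=F
size 1 is not enough: best union over all size-1 subsets is 8/10
at size 2, {1, 6} reaches all 10 outcomes; every lexicographically earlier size-2 subset fails
Answer: 2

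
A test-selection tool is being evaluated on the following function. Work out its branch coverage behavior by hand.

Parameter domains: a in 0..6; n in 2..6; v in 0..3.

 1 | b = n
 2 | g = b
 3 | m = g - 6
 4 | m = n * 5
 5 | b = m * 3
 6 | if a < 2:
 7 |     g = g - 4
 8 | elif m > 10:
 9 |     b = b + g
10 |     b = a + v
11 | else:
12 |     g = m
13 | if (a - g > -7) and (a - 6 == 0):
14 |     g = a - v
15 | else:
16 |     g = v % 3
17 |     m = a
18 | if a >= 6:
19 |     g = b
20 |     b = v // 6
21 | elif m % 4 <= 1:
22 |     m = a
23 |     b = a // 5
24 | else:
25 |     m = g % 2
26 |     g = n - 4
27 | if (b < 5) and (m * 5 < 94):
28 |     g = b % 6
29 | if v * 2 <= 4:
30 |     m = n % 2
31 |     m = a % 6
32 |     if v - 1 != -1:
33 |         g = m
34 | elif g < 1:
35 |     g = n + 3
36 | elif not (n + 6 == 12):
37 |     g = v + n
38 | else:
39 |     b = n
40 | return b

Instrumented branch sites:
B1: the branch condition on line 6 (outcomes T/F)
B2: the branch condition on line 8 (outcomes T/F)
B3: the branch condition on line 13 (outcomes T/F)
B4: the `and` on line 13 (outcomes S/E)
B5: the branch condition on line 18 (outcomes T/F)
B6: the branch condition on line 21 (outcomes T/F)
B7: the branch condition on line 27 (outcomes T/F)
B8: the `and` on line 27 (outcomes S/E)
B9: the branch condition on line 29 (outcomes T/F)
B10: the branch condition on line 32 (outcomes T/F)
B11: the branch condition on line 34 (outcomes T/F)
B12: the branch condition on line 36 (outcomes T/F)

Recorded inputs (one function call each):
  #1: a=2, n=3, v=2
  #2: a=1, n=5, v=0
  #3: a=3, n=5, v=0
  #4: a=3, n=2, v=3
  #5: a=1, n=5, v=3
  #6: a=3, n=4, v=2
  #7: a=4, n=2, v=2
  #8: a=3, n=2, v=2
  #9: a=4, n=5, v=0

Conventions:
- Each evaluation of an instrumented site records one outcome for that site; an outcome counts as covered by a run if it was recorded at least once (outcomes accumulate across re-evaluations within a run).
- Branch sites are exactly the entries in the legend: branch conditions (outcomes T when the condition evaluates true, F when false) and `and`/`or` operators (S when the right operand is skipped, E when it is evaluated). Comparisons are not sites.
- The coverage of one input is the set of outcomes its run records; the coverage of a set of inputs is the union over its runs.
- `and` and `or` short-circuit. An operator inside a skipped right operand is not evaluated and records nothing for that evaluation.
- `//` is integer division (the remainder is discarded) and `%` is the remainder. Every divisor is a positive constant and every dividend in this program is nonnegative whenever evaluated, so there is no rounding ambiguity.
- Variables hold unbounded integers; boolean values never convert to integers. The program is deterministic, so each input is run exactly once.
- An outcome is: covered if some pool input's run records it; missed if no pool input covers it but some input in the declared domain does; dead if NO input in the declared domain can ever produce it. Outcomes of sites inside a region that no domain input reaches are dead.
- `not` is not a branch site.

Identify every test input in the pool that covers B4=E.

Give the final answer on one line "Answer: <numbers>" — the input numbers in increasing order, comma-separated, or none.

input #1 (a=2, n=3, v=2): records B4=E
input #2 (a=1, n=5, v=0): records B4=E
input #3 (a=3, n=5, v=0): records B4=E
input #4 (a=3, n=2, v=3): does not record B4=E
input #5 (a=1, n=5, v=3): records B4=E
input #6 (a=3, n=4, v=2): records B4=E
input #7 (a=4, n=2, v=2): records B4=E
input #8 (a=3, n=2, v=2): does not record B4=E
input #9 (a=4, n=5, v=0): records B4=E

Answer: 1, 2, 3, 5, 6, 7, 9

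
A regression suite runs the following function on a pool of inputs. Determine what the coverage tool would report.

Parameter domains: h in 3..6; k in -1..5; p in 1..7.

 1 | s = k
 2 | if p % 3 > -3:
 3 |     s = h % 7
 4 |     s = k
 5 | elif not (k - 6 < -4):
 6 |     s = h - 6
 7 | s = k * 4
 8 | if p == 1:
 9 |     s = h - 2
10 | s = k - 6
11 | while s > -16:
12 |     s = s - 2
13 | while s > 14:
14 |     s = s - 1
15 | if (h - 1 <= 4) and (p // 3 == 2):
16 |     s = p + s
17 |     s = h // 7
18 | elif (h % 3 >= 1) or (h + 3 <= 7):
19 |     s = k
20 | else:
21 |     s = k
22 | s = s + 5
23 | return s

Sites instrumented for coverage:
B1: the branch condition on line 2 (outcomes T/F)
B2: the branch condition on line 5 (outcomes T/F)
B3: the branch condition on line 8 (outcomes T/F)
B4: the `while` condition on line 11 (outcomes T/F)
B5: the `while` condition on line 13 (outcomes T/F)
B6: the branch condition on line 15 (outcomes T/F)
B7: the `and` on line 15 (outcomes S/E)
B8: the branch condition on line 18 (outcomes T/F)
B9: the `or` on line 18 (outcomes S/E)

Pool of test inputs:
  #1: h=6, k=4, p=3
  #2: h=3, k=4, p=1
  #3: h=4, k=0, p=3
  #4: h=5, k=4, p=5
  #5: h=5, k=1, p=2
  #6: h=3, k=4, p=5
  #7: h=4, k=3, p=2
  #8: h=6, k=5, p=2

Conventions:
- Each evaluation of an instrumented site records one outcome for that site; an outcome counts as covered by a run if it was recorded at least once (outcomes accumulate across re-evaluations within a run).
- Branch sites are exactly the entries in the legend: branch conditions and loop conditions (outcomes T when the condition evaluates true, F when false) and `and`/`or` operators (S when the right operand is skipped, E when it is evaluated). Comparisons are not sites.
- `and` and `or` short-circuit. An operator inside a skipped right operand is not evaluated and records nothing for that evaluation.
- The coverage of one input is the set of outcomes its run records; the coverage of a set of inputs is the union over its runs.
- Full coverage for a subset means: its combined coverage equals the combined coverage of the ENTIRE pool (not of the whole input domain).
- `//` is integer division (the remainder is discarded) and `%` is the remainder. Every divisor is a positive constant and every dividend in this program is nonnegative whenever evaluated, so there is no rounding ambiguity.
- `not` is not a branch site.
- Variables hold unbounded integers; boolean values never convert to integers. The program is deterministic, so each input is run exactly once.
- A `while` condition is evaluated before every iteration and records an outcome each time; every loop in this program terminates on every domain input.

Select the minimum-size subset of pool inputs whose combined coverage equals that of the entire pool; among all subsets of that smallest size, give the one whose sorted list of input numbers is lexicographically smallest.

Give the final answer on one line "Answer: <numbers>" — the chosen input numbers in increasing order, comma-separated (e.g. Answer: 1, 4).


input #1 (h=6, k=4, p=3): events B1->T, B3->F, B4->T, B4->T, B4->T, B4->T, B4->T, B4->T, B4->T, B4->F, B5->F, B7->S, B6->F, B9->E, ...; covers B1=T, B3=F, B4=T, B4=F, B5=F, B6=F, B7=S, B8=F, B9=E
input #2 (h=3, k=4, p=1): events B1->T, B3->T, B4->T, B4->T, B4->T, B4->T, B4->T, B4->T, B4->T, B4->F, B5->F, B7->E, B6->F, B9->E, ...; covers B1=T, B3=T, B4=T, B4=F, B5=F, B6=F, B7=E, B8=T, B9=E
input #3 (h=4, k=0, p=3): events B1->T, B3->F, B4->T, B4->T, B4->T, B4->T, B4->T, B4->F, B5->F, B7->E, B6->F, B9->S, B8->T; covers B1=T, B3=F, B4=T, B4=F, B5=F, B6=F, B7=E, B8=T, B9=S
input #4 (h=5, k=4, p=5): events B1->T, B3->F, B4->T, B4->T, B4->T, B4->T, B4->T, B4->T, B4->T, B4->F, B5->F, B7->E, B6->F, B9->S, ...; covers B1=T, B3=F, B4=T, B4=F, B5=F, B6=F, B7=E, B8=T, B9=S
input #5 (h=5, k=1, p=2): events B1->T, B3->F, B4->T, B4->T, B4->T, B4->T, B4->T, B4->T, B4->F, B5->F, B7->E, B6->F, B9->S, B8->T; covers B1=T, B3=F, B4=T, B4=F, B5=F, B6=F, B7=E, B8=T, B9=S
input #6 (h=3, k=4, p=5): events B1->T, B3->F, B4->T, B4->T, B4->T, B4->T, B4->T, B4->T, B4->T, B4->F, B5->F, B7->E, B6->F, B9->E, ...; covers B1=T, B3=F, B4=T, B4=F, B5=F, B6=F, B7=E, B8=T, B9=E
input #7 (h=4, k=3, p=2): events B1->T, B3->F, B4->T, B4->T, B4->T, B4->T, B4->T, B4->T, B4->T, B4->F, B5->F, B7->E, B6->F, B9->S, ...; covers B1=T, B3=F, B4=T, B4=F, B5=F, B6=F, B7=E, B8=T, B9=S
input #8 (h=6, k=5, p=2): events B1->T, B3->F, B4->T, B4->T, B4->T, B4->T, B4->T, B4->T, B4->T, B4->T, B4->F, B5->F, B7->S, B6->F, ...; covers B1=T, B3=F, B4=T, B4=F, B5=F, B6=F, B7=S, B8=F, B9=E
together the pool reaches 13 outcomes: B1=T, B3=T, B3=F, B4=T, B4=F, B5=F, B6=F, B7=S, B7=E, B8=T, B8=F, B9=S, B9=E
checked all size-1 subsets: none covers 13 outcomes (max 9/13)
checked all size-2 subsets: none covers 13 outcomes (max 12/13)
at size 3, {1, 2, 3} reaches all 13 outcomes; every lexicographically earlier size-3 subset fails
Answer: 1, 2, 3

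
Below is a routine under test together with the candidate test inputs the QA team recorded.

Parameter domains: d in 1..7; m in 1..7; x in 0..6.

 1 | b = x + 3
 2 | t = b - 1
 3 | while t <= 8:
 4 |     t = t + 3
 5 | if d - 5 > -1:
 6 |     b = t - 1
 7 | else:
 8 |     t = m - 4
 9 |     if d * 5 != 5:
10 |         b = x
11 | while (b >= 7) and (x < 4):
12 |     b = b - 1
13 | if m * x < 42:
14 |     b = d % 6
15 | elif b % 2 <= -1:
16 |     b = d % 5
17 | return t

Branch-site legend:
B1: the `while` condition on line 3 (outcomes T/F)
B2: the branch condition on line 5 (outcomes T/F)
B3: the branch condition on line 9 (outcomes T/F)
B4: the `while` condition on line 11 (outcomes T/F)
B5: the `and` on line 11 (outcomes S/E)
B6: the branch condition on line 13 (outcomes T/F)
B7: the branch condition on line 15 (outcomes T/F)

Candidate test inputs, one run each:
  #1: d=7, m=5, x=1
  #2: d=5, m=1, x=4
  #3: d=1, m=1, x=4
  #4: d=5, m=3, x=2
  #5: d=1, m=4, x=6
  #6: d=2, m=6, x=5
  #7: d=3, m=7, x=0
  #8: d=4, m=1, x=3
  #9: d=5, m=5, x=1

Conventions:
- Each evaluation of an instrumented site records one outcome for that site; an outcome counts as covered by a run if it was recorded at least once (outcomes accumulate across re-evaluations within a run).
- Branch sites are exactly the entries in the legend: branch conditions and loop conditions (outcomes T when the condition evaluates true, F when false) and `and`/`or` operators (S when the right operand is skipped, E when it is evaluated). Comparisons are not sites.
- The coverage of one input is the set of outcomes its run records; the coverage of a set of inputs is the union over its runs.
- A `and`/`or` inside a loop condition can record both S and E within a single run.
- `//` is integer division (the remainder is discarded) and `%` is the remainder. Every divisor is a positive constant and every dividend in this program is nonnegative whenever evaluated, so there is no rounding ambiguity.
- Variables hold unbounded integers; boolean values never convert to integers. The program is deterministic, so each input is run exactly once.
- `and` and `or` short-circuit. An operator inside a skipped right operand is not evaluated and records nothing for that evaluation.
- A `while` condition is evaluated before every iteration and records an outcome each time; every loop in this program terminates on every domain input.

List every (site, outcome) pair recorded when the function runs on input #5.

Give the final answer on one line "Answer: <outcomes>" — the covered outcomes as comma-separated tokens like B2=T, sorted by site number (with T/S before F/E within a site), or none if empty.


Tracing the run of input #5 (d=1, m=4, x=6):
  B1->T, B1->F, B2->F, B3->F, B5->E, B4->F, B6->T
distinct outcomes covered: B1=T, B1=F, B2=F, B3=F, B4=F, B5=E, B6=T
Answer: B1=T, B1=F, B2=F, B3=F, B4=F, B5=E, B6=T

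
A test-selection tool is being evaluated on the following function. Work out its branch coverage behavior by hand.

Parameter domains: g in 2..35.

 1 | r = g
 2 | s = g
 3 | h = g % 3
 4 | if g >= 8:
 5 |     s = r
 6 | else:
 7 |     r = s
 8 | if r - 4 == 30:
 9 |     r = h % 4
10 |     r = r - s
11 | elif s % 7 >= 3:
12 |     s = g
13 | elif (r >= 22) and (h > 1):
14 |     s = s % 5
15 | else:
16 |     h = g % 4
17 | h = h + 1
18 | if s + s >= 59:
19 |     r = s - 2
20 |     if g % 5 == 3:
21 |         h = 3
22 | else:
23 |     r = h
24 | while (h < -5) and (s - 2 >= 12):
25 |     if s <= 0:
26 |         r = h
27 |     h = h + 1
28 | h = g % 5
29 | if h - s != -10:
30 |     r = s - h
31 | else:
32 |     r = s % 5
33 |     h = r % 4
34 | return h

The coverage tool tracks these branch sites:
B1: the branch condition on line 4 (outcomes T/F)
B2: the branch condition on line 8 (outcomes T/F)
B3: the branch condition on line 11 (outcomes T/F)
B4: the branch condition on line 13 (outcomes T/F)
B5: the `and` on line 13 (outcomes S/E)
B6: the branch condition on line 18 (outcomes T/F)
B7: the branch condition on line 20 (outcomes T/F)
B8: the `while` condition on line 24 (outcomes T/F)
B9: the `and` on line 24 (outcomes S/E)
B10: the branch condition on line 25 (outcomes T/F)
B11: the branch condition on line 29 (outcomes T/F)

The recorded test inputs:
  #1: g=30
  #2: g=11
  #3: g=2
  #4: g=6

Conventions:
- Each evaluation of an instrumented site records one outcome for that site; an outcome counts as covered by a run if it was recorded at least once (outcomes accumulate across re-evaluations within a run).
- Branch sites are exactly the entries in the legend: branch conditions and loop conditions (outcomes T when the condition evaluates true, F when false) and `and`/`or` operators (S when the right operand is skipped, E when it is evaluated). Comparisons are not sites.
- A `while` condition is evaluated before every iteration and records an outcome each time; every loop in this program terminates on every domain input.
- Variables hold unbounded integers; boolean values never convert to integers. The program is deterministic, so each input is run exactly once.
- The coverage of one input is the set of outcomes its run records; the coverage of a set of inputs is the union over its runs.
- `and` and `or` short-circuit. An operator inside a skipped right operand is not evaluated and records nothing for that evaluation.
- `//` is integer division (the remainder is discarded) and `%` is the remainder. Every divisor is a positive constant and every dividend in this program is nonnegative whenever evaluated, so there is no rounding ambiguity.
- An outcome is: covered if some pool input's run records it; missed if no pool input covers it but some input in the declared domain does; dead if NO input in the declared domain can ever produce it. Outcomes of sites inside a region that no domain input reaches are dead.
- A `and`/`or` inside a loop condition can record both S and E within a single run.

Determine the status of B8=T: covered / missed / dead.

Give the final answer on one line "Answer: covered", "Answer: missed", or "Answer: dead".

no pool input records B8=T
checking all 34 inputs in the declared domain: B8=T is never recorded -> dead

Answer: dead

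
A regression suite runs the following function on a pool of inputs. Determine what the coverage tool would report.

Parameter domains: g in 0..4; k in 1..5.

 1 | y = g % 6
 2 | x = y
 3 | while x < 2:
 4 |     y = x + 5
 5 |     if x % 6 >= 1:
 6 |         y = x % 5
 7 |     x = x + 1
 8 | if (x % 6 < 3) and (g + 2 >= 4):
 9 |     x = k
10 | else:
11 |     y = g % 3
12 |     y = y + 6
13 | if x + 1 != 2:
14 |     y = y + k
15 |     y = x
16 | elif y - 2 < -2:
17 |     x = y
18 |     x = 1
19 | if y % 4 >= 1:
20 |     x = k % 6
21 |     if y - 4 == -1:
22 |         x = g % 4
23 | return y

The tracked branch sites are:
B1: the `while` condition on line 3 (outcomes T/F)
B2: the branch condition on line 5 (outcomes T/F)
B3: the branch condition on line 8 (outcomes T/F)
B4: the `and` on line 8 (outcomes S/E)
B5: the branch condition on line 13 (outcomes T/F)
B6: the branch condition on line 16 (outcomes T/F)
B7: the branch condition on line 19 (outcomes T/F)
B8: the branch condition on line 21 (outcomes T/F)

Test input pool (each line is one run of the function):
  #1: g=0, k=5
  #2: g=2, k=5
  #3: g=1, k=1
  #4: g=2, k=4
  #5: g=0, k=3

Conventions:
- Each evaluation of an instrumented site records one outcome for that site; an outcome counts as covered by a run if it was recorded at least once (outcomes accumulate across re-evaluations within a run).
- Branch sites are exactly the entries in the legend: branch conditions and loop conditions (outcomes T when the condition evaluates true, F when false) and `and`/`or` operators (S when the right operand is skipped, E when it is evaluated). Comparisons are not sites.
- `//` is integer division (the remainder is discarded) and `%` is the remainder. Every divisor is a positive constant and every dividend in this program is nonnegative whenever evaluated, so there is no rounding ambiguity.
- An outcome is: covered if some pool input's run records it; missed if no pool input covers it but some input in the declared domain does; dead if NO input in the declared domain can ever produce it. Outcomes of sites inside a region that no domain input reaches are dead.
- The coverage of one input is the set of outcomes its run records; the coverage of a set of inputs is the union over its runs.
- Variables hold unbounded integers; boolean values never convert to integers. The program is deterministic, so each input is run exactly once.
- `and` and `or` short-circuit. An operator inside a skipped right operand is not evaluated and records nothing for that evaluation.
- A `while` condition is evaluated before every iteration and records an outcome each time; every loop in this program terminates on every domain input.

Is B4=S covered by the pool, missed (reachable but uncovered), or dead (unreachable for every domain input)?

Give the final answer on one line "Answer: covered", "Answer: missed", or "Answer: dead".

no pool input records B4=S
but domain input (g=3, k=1) does record it -> reachable, so missed

Answer: missed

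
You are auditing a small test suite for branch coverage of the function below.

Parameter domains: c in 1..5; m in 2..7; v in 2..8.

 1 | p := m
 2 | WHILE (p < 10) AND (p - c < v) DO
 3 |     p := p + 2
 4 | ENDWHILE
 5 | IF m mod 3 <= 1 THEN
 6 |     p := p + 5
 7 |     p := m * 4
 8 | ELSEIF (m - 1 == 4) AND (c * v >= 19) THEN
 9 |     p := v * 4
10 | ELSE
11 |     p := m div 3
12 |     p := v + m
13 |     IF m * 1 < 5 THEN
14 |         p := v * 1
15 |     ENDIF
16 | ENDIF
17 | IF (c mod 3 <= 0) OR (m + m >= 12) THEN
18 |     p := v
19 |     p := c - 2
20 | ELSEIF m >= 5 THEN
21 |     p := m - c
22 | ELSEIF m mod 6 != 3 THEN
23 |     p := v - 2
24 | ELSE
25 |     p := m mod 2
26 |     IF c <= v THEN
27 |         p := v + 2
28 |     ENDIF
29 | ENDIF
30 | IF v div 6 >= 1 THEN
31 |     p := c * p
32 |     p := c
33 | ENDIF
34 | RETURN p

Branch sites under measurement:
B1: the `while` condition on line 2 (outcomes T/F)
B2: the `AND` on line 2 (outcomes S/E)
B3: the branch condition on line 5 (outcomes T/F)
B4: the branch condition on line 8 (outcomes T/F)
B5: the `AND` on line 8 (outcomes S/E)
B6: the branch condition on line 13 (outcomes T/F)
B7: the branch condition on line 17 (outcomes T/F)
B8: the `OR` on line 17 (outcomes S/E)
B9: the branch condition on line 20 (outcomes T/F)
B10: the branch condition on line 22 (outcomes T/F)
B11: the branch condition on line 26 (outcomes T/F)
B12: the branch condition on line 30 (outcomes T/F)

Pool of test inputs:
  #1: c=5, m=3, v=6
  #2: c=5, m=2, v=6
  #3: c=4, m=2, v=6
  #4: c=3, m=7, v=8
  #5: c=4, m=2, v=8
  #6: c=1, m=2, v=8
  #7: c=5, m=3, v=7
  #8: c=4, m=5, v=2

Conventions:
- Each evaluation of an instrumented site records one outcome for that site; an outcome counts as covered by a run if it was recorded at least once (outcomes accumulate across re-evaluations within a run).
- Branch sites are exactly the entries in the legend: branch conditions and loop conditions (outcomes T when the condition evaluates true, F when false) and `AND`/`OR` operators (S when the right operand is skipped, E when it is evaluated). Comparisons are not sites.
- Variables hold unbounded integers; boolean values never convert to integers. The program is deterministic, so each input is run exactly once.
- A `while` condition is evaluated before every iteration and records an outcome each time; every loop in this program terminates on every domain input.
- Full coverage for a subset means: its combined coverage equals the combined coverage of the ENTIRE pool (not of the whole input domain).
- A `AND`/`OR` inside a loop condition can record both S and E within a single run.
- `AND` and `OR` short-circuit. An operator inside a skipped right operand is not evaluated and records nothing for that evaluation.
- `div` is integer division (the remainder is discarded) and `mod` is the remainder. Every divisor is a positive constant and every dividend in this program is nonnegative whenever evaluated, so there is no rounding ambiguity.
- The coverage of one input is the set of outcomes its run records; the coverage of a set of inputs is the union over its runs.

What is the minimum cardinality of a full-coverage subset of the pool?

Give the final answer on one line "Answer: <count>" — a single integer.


input #1, c=5, m=3, v=6: events B2->E, B1->T, B2->E, B1->T, B2->E, B1->T, B2->E, B1->T, B2->S, B1->F, B3->T, B8->E, B7->F, B9->F, ...; outcomes B1=T, B1=F, B2=S, B2=E, B3=T, B7=F, B8=E, B9=F, B10=F, B11=T, B12=T
input #2, c=5, m=2, v=6: events B2->E, B1->T, B2->E, B1->T, B2->E, B1->T, B2->E, B1->T, B2->S, B1->F, B3->F, B5->S, B4->F, B6->T, ...; outcomes B1=T, B1=F, B2=S, B2=E, B3=F, B4=F, B5=S, B6=T, B7=F, B8=E, B9=F, B10=T, B12=T
input #3, c=4, m=2, v=6: events B2->E, B1->T, B2->E, B1->T, B2->E, B1->T, B2->E, B1->T, B2->S, B1->F, B3->F, B5->S, B4->F, B6->T, ...; outcomes B1=T, B1=F, B2=S, B2=E, B3=F, B4=F, B5=S, B6=T, B7=F, B8=E, B9=F, B10=T, B12=T
input #4, c=3, m=7, v=8: events B2->E, B1->T, B2->E, B1->T, B2->S, B1->F, B3->T, B8->S, B7->T, B12->T; outcomes B1=T, B1=F, B2=S, B2=E, B3=T, B7=T, B8=S, B12=T
input #5, c=4, m=2, v=8: events B2->E, B1->T, B2->E, B1->T, B2->E, B1->T, B2->E, B1->T, B2->S, B1->F, B3->F, B5->S, B4->F, B6->T, ...; outcomes B1=T, B1=F, B2=S, B2=E, B3=F, B4=F, B5=S, B6=T, B7=F, B8=E, B9=F, B10=T, B12=T
input #6, c=1, m=2, v=8: events B2->E, B1->T, B2->E, B1->T, B2->E, B1->T, B2->E, B1->T, B2->S, B1->F, B3->F, B5->S, B4->F, B6->T, ...; outcomes B1=T, B1=F, B2=S, B2=E, B3=F, B4=F, B5=S, B6=T, B7=F, B8=E, B9=F, B10=T, B12=T
input #7, c=5, m=3, v=7: events B2->E, B1->T, B2->E, B1->T, B2->E, B1->T, B2->E, B1->T, B2->S, B1->F, B3->T, B8->E, B7->F, B9->F, ...; outcomes B1=T, B1=F, B2=S, B2=E, B3=T, B7=F, B8=E, B9=F, B10=F, B11=T, B12=T
input #8, c=4, m=5, v=2: events B2->E, B1->T, B2->E, B1->F, B3->F, B5->E, B4->F, B6->F, B8->E, B7->F, B9->T, B12->F; outcomes B1=T, B1=F, B2=E, B3=F, B4=F, B5=E, B6=F, B7=F, B8=E, B9=T, B12=F
the full pool covers 22 outcomes: B1=T, B1=F, B2=S, B2=E, B3=T, B3=F, B4=F, B5=S, B5=E, B6=T, B6=F, B7=T, B7=F, B8=S, B8=E, B9=T, B9=F, B10=T, B10=F, B11=T, B12=T, B12=F
every size-1 subset falls short of the 22 outcomes (best: 13/22)
every size-2 subset falls short of the 22 outcomes (best: 17/22)
every size-3 subset falls short of the 22 outcomes (best: 20/22)
inputs {1, 2, 4, 8} (size 4) cover everything; no size-4 subset with a lexicographically smaller index list covers all 22
Answer: 4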